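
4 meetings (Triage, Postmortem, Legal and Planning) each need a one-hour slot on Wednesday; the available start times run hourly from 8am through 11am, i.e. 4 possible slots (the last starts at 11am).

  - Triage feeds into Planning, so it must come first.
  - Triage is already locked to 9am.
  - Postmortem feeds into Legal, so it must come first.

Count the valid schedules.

12

Splitting on Postmortem: it can be 8am (6), 9am (4), 10am (2). Listing each branch's schedules as (Triage, Legal, Planning):
Postmortem=8am: (9am,9am,10am) (9am,9am,11am) (9am,10am,10am) (9am,10am,11am) (9am,11am,10am) (9am,11am,11am) — 6.
Postmortem=9am: (9am,10am,10am) (9am,10am,11am) (9am,11am,10am) (9am,11am,11am) — 4.
Postmortem=10am: (9am,11am,10am) (9am,11am,11am) — 2.
Summing: 6 + 4 + 2 = 12.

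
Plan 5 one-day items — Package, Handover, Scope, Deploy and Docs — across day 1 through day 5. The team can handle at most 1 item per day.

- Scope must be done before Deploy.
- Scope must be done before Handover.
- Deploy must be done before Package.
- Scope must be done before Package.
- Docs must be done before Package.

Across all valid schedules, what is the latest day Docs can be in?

day 4

Downstream work caps Docs at day 4.
Docs at day 4 is achievable: Deploy=day 2; Package=day 5; Docs=day 4; Handover=day 3; Scope=day 1.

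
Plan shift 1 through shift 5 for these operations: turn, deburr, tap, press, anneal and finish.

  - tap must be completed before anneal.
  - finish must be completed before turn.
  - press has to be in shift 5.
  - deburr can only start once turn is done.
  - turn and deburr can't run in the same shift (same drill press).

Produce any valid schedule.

deburr in shift 3; anneal in shift 2; tap in shift 1; finish in shift 1; press in shift 5; turn in shift 2

Checking: tap(shift 1) before anneal(shift 2); turn(shift 2) before deburr(shift 3); finish(shift 1) before turn(shift 2); turn(shift 2) != deburr(shift 3); press=shift 5 in [shift 5,shift 5].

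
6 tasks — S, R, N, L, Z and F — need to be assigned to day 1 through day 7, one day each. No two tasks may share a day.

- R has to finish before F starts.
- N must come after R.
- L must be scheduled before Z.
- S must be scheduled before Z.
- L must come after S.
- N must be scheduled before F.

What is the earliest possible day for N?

day 2

Precedence pushes N to at least day 2; downstream work caps N at day 6.
N at day 2 is achievable: N in day 2, F in day 6, S in day 3, L in day 4, R in day 1, Z in day 5.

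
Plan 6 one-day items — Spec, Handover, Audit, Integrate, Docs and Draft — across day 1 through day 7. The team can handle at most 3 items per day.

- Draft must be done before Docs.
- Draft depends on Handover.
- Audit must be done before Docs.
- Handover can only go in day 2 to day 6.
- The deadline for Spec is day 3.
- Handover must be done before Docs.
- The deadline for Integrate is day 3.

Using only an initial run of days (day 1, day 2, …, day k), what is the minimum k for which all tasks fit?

4

The precedence chain requires at least 3 distinct days.
With at most 3 per day and 6 tasks, at least 2 days are needed.
Propagating the time windows through the other constraints, Docs can't land before day 4, so the schedule must run through at least day 4.
4 works (last occupied day: day 4): for example Handover -> day 2, Draft -> day 3, Integrate -> day 1, Spec -> day 1, Docs -> day 4, Audit -> day 1.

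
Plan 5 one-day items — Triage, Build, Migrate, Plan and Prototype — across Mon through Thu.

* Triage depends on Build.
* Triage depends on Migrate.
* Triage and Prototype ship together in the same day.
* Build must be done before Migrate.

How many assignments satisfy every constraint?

Splitting on Triage: it can be Wed (4), Thu (12). Listing each branch's schedules as (Build, Migrate, Plan, Prototype):
Triage=Wed: (Mon,Tue,Mon,Wed) (Mon,Tue,Tue,Wed) (Mon,Tue,Wed,Wed) (Mon,Tue,Thu,Wed) — 4.
Triage=Thu: (Mon,Tue,Mon,Thu) (Mon,Tue,Tue,Thu) (Mon,Tue,Wed,Thu) (Mon,Tue,Thu,Thu) (Mon,Wed,Mon,Thu) (Mon,Wed,Tue,Thu) (Mon,Wed,Wed,Thu) (Mon,Wed,Thu,Thu) (Tue,Wed,Mon,Thu) (Tue,Wed,Tue,Thu) (Tue,Wed,Wed,Thu) (Tue,Wed,Thu,Thu) — 12.
Summing: 4 + 12 = 16.

16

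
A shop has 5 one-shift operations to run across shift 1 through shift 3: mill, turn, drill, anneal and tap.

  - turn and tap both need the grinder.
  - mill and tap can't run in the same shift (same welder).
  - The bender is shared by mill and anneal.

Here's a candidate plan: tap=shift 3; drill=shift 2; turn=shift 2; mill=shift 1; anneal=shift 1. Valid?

No. The bender is shared by mill and anneal is not satisfied.

mill and tap can't run in the same shift (same welder) — holds.
turn and tap both need the grinder — holds.
The bender is shared by mill and anneal — violated.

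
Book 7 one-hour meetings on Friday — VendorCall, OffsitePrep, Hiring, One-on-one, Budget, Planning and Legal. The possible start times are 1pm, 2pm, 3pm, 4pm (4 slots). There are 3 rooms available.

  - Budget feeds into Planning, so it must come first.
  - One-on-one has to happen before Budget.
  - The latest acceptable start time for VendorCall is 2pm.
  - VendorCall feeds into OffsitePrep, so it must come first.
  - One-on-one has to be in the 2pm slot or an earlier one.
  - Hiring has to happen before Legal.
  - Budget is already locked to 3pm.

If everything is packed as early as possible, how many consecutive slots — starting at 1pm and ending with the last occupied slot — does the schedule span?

The precedence chain requires at least 3 distinct slots.
With at most 3 per slot and 7 meetings, at least 3 slots are needed.
Propagating the time windows through the other constraints, Planning can't land before 4pm — that is slot 4 counting from 1pm — so the schedule must run through at least 4 slots.
4 works (last occupied slot: 4pm): for example Hiring -> 1pm, Budget -> 3pm, VendorCall -> 1pm, OffsitePrep -> 2pm, Planning -> 4pm, Legal -> 2pm, One-on-one -> 1pm.

4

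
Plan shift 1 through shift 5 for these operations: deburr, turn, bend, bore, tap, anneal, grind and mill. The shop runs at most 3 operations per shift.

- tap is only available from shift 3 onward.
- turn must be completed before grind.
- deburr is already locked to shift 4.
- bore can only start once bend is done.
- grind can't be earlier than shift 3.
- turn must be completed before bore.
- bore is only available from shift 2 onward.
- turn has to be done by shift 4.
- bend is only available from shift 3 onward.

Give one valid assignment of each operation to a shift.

anneal -> shift 1, bore -> shift 4, turn -> shift 1, bend -> shift 3, deburr -> shift 4, grind -> shift 3, tap -> shift 3, mill -> shift 1

Checking: turn(shift 1) before bore(shift 4); bend(shift 3) before bore(shift 4); turn(shift 1) before grind(shift 3); grind=shift 3 in [shift 3,shift 5]; deburr=shift 4 in [shift 4,shift 4]; turn=shift 1 in [shift 1,shift 4]; bore=shift 4 in [shift 2,shift 5]; bend=shift 3 in [shift 3,shift 5]; tap=shift 3 in [shift 3,shift 5]; max 3 per shift (cap 3).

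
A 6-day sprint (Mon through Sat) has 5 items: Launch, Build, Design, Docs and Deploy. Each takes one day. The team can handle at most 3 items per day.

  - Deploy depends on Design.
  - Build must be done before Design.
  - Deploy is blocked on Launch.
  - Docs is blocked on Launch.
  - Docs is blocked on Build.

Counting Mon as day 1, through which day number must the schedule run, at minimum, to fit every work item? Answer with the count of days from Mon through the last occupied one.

3

The precedence chain requires at least 3 distinct days.
With at most 3 per day and 5 work items, at least 2 days are needed.
3 works (last occupied day: Wed): for example Build -> Mon; Deploy -> Wed; Design -> Tue; Docs -> Tue; Launch -> Mon.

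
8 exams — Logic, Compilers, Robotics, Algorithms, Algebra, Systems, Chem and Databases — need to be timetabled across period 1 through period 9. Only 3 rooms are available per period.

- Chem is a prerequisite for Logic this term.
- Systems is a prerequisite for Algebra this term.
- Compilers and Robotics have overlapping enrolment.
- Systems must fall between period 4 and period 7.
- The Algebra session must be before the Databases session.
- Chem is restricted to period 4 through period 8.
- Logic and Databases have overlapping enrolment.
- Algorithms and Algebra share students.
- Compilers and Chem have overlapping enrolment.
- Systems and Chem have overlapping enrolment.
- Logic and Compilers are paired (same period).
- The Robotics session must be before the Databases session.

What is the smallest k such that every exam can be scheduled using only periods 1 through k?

The precedence chain requires at least 3 distinct periods.
With at most 3 per period and 8 exams, at least 3 periods are needed.
Propagating the time windows through the other constraints, Databases can't land before period 6, so the schedule must run through at least period 6.
Could 6 periods be enough, i.e. nothing placed later than period 6? No: Systems's window within 6 periods is {period 4, period 5, period 6}; Chem's window within 6 periods is {period 4, period 5, period 6}; Algebra must come after Systems (at period 4 or later) → {period 5, period 6}; Systems must come before Algebra (at period 6 or earlier) → {period 4, period 5}; Databases must come after Robotics (at period 1 or later) → {period 2, period 3, period 4, period 5, period 6}; Logic must come after Chem (at period 4 or later) → {period 5, period 6}; Chem must come before Logic (at period 6 or earlier) → {period 4, period 5}; Databases must come after Algebra (at period 5 or later) → {period 6}; Algebra must come before Databases (at period 6 or earlier) → {period 5}; Logic can't share with Databases (period 6) → {period 5}; Systems must come before Algebra (at period 5 or earlier) → {period 4}; Chem must come before Logic (at period 5 or earlier) → {period 4}; Chem can't share with Systems (period 4) → nothing is left.
So 6 periods is not enough.
7 works (last occupied period: period 7): for example Algorithms=period 1, Algebra=period 5, Logic=period 7, Robotics=period 1, Systems=period 4, Compilers=period 7, Databases=period 6, Chem=period 5.

7 periods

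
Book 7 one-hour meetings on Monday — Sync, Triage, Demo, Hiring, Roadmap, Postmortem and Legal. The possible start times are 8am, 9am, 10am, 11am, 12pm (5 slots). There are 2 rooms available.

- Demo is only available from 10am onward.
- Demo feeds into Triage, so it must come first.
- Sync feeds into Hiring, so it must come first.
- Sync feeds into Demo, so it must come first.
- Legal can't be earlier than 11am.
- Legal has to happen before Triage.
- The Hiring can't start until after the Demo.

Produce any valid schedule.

Triage -> 12pm; Demo -> 10am; Roadmap -> 8am; Legal -> 11am; Hiring -> 11am; Sync -> 8am; Postmortem -> 9am

Checking: Sync(8am) before Hiring(11am); Demo(10am) before Hiring(11am); Legal(11am) before Triage(12pm); Sync(8am) before Demo(10am); Demo(10am) before Triage(12pm); Demo=10am in [10am,12pm]; Legal=11am in [11am,12pm]; max 2 per slot (cap 2).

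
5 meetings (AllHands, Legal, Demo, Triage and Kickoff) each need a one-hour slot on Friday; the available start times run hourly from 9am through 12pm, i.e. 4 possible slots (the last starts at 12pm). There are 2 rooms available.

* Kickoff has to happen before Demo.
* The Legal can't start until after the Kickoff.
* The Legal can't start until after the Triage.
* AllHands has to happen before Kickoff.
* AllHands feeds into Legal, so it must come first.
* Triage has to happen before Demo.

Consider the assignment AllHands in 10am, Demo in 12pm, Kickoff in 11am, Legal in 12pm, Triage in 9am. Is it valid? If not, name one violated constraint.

Yes

Kickoff has to happen before Demo — holds.
The Legal can't start until after the Kickoff — holds.
There are 2 rooms available — holds.
AllHands feeds into Legal, so it must come first — holds.
Triage has to happen before Demo — holds.
AllHands has to happen before Kickoff — holds.
The Legal can't start until after the Triage — holds.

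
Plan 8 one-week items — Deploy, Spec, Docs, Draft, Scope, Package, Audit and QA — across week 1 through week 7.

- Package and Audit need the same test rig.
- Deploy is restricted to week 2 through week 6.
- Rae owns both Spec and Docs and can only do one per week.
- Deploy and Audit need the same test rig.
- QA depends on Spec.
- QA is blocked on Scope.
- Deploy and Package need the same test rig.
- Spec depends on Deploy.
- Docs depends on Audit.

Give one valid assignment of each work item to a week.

Deploy in week 2, Docs in week 2, QA in week 4, Draft in week 1, Scope in week 1, Package in week 3, Spec in week 3, Audit in week 1

Checking: Audit(week 1) before Docs(week 2); Spec(week 3) before QA(week 4); Deploy(week 2) before Spec(week 3); Scope(week 1) before QA(week 4); Spec(week 3) != Docs(week 2); Deploy(week 2) != Audit(week 1); Package(week 3) != Audit(week 1); Deploy(week 2) != Package(week 3); Deploy=week 2 in [week 2,week 6].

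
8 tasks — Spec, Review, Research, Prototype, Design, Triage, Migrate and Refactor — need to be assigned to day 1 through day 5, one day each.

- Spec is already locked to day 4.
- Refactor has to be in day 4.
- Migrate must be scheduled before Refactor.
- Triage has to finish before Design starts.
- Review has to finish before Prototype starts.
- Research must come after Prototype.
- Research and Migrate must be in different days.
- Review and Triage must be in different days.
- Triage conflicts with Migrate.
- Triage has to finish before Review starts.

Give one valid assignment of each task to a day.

Triage in day 1, Prototype in day 3, Review in day 2, Research in day 4, Refactor in day 4, Migrate in day 2, Spec in day 4, Design in day 2

Checking: Triage(day 1) before Review(day 2); Migrate(day 2) before Refactor(day 4); Triage(day 1) before Design(day 2); Review(day 2) before Prototype(day 3); Prototype(day 3) before Research(day 4); Review(day 2) != Triage(day 1); Research(day 4) != Migrate(day 2); Triage(day 1) != Migrate(day 2); Spec=day 4 in [day 4,day 4]; Refactor=day 4 in [day 4,day 4].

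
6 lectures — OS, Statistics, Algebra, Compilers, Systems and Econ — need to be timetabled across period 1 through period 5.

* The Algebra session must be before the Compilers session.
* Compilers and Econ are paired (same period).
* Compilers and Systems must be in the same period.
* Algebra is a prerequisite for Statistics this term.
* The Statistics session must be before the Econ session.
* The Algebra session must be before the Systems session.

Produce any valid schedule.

Statistics=period 2; Compilers=period 3; Systems=period 3; Econ=period 3; OS=period 1; Algebra=period 1

Checking: Algebra(period 1) before Compilers(period 3); Algebra(period 1) before Systems(period 3); Statistics(period 2) before Econ(period 3); Algebra(period 1) before Statistics(period 2); Compilers = Systems = period 3; Compilers = Econ = period 3.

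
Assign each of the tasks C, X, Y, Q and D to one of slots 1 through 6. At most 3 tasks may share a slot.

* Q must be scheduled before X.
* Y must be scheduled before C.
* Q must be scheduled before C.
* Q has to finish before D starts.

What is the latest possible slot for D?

6

Precedence pushes D to at least 2.
D at 6 is achievable: Y -> 1, Q -> 1, D -> 6, X -> 2, C -> 2.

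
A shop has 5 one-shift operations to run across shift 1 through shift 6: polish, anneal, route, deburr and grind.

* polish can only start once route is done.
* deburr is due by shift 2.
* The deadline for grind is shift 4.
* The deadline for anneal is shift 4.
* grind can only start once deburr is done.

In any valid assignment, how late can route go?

Downstream work caps route at shift 5.
route at shift 5 is achievable: polish -> shift 6; anneal -> shift 1; deburr -> shift 1; grind -> shift 2; route -> shift 5.

shift 5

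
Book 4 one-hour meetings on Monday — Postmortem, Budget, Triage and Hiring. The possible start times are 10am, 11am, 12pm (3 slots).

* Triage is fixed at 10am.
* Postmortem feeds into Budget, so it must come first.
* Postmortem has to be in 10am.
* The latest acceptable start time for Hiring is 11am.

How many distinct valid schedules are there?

4

Enumerating: Triage in 10am; Hiring in 10am; Budget in 11am; Postmortem in 10am | Hiring in 10am, Budget in 12pm, Triage in 10am, Postmortem in 10am | Hiring in 11am, Triage in 10am, Budget in 11am, Postmortem in 10am | Budget -> 12pm; Hiring -> 11am; Triage -> 10am; Postmortem -> 10am.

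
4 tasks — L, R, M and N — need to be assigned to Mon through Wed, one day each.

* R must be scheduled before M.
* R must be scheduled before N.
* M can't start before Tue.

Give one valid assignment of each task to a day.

M=Tue, R=Mon, L=Mon, N=Tue

Checking: R(Mon) before M(Tue); R(Mon) before N(Tue); M=Tue in [Tue,Wed].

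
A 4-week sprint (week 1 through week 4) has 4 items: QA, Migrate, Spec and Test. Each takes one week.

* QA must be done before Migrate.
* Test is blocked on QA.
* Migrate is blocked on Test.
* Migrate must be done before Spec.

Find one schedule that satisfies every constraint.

Migrate in week 3; QA in week 1; Spec in week 4; Test in week 2

Checking: Test(week 2) before Migrate(week 3); QA(week 1) before Migrate(week 3); Migrate(week 3) before Spec(week 4); QA(week 1) before Test(week 2).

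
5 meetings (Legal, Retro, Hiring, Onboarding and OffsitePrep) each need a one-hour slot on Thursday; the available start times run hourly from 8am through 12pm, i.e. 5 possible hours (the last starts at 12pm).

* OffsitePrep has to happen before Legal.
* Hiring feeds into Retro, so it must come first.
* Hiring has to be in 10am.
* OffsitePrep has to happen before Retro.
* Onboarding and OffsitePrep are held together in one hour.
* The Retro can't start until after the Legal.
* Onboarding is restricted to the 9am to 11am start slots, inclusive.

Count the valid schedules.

Enumerating: Onboarding -> 9am, Retro -> 11am, Legal -> 10am, OffsitePrep -> 9am, Hiring -> 10am | OffsitePrep -> 9am, Retro -> 12pm, Hiring -> 10am, Onboarding -> 9am, Legal -> 10am | Onboarding -> 9am, Retro -> 12pm, OffsitePrep -> 9am, Legal -> 11am, Hiring -> 10am | Retro -> 12pm, Onboarding -> 10am, OffsitePrep -> 10am, Legal -> 11am, Hiring -> 10am.

4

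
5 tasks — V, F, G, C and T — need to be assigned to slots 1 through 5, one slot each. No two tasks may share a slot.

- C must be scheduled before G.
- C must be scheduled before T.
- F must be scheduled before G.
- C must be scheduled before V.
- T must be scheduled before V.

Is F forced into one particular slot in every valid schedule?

No

F can be 1 (e.g. G in 5, F in 1, V in 4, C in 2, T in 3) or 2 (e.g. T=3, V=4, F=2, G=5, C=1).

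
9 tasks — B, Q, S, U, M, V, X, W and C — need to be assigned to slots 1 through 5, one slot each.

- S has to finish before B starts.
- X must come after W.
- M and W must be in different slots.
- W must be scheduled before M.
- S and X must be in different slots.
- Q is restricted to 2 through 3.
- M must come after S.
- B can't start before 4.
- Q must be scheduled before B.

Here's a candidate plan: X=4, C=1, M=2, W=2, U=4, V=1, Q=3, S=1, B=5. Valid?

Q must be scheduled before B — holds.
Q is restricted to 2 through 3 — holds.
B can't start before 4 — holds.
M and W must be in different slots — violated.
S and X must be in different slots — holds.
M must come after S — holds.
S has to finish before B starts — holds.
W must be scheduled before M — violated.
X must come after W — holds.

No — it violates: M and W must be in different slots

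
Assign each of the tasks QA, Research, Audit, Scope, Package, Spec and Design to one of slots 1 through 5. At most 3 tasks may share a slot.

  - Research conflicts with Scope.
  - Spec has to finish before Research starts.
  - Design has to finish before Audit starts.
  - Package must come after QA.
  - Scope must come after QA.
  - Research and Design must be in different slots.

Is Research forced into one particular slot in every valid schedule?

No

Research can be 2 (e.g. Research -> 2, Spec -> 1, Package -> 2, Design -> 1, QA -> 1, Scope -> 3, Audit -> 2) or 3 (e.g. Audit in 2; Scope in 2; Research in 3; Spec in 1; Design in 1; QA in 1; Package in 2).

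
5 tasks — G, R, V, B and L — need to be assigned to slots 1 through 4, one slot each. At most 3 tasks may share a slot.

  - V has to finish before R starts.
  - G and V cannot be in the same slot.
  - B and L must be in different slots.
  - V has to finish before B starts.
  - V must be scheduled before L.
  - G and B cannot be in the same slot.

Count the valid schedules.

44

Splitting on G: it can be 1 (4), 2 (12), 3 (14), 4 (14). Listing each branch's schedules as (R, V, B, L):
G=1: (3,2,3,4) (3,2,4,3) (4,2,3,4) (4,2,4,3) — 4.
G=2: (2,1,3,2) (2,1,3,4) (2,1,4,2) (2,1,4,3) (3,1,3,2) (3,1,3,4) (3,1,4,2) (3,1,4,3) (4,1,3,2) (4,1,3,4) (4,1,4,2) (4,1,4,3) — 12.
G=3: (2,1,2,3) (2,1,2,4) (2,1,4,2) (2,1,4,3) (3,1,2,3) (3,1,2,4) (3,1,4,2) (3,1,4,3) (3,2,4,3) (4,1,2,3) (4,1,2,4) (4,1,4,2) (4,1,4,3) (4,2,4,3) — 14.
G=4: (2,1,2,3) (2,1,2,4) (2,1,3,2) (2,1,3,4) (3,1,2,3) (3,1,2,4) (3,1,3,2) (3,1,3,4) (3,2,3,4) (4,1,2,3) (4,1,2,4) (4,1,3,2) (4,1,3,4) (4,2,3,4) — 14.
Summing: 4 + 12 + 14 + 14 = 44.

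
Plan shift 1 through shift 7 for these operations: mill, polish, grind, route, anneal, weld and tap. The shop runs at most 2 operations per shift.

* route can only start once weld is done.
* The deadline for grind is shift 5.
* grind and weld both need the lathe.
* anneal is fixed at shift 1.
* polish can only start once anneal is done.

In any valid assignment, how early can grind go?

shift 1

Grind's own window allows nothing later than shift 5.
grind at shift 1 is achievable: grind=shift 1; polish=shift 2; weld=shift 2; mill=shift 3; anneal=shift 1; tap=shift 4; route=shift 3.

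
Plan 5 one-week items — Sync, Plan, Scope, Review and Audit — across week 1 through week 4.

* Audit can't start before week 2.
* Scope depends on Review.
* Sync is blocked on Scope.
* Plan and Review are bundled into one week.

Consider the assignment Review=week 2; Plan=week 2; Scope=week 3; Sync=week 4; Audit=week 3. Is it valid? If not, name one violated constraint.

Sync is blocked on Scope — holds.
Plan and Review are bundled into one week — holds.
Scope depends on Review — holds.
Audit can't start before week 2 — holds.

Valid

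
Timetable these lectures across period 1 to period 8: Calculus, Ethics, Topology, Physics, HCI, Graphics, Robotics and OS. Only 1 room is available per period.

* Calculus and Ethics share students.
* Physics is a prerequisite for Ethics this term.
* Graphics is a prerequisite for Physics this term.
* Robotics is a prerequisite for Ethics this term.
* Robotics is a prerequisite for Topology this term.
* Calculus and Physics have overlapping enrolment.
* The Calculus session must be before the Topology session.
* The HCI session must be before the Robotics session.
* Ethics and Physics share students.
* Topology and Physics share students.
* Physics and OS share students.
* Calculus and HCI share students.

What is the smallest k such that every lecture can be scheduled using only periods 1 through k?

The precedence chain requires at least 3 distinct periods.
With at most 1 per period and 8 lectures, at least 8 periods are needed.
8 works (last occupied period: period 8): for example HCI in period 1, Ethics in period 5, OS in period 8, Robotics in period 2, Calculus in period 6, Physics in period 4, Topology in period 7, Graphics in period 3.

8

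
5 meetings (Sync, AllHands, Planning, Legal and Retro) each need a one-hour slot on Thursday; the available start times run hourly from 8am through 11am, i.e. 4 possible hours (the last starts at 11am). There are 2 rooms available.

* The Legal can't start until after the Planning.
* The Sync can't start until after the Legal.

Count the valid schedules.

52

Splitting on Sync: it can be 10am (13), 11am (39). Listing each branch's schedules as (AllHands, Planning, Legal, Retro):
Sync=10am: (8am,8am,9am,9am) (8am,8am,9am,10am) (8am,8am,9am,11am) (9am,8am,9am,8am) (9am,8am,9am,10am) (9am,8am,9am,11am) (10am,8am,9am,8am) (10am,8am,9am,9am) (10am,8am,9am,11am) (11am,8am,9am,8am) (11am,8am,9am,9am) (11am,8am,9am,10am) (11am,8am,9am,11am) — 13.
Sync=11am: (8am,8am,9am,9am) (8am,8am,9am,10am) (8am,8am,9am,11am) (8am,8am,10am,9am) (8am,8am,10am,10am) (8am,8am,10am,11am) (8am,9am,10am,8am) (8am,9am,10am,9am) (8am,9am,10am,10am) (8am,9am,10am,11am) (9am,8am,9am,8am) (9am,8am,9am,10am) (9am,8am,9am,11am) (9am,8am,10am,8am) (9am,8am,10am,9am) (9am,8am,10am,10am) (9am,8am,10am,11am) (9am,9am,10am,8am) (9am,9am,10am,10am) (9am,9am,10am,11am) (10am,8am,9am,8am) (10am,8am,9am,9am) (10am,8am,9am,10am) (10am,8am,9am,11am) (10am,8am,10am,8am) (10am,8am,10am,9am) (10am,8am,10am,11am) (10am,9am,10am,8am) (10am,9am,10am,9am) (10am,9am,10am,11am) (11am,8am,9am,8am) (11am,8am,9am,9am) (11am,8am,9am,10am) (11am,8am,10am,8am) (11am,8am,10am,9am) (11am,8am,10am,10am) (11am,9am,10am,8am) (11am,9am,10am,9am) (11am,9am,10am,10am) — 39.
Summing: 13 + 39 = 52.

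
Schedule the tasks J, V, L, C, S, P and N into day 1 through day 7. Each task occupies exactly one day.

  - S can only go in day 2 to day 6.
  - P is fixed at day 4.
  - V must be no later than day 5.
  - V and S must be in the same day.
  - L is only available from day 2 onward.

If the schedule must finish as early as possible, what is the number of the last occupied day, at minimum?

P can't be placed before day 4, so the schedule must run through at least day 4.
4 works (last occupied day: day 4): for example L=day 2; N=day 1; P=day 4; C=day 1; S=day 2; V=day 2; J=day 1.

4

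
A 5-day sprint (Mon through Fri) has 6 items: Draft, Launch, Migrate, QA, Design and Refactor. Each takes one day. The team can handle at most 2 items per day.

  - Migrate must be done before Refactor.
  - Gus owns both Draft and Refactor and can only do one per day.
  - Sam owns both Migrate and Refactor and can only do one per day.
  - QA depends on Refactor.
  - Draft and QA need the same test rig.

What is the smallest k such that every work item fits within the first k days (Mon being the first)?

The precedence chain requires at least 3 distinct days.
With at most 2 per day and 6 work items, at least 3 days are needed.
3 works (last occupied day: Wed): for example Migrate -> Mon, Design -> Wed, Launch -> Tue, Draft -> Mon, Refactor -> Tue, QA -> Wed.

3 days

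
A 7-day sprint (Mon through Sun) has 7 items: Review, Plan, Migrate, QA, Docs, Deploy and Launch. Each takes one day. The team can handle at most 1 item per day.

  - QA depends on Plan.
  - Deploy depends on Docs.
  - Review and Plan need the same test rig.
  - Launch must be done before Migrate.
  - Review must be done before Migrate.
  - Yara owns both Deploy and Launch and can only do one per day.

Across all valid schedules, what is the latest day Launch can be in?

Downstream work caps Launch at Sat.
Launch at Sat is achievable: Plan=Tue; Migrate=Sun; QA=Wed; Deploy=Fri; Launch=Sat; Review=Mon; Docs=Thu.

Sat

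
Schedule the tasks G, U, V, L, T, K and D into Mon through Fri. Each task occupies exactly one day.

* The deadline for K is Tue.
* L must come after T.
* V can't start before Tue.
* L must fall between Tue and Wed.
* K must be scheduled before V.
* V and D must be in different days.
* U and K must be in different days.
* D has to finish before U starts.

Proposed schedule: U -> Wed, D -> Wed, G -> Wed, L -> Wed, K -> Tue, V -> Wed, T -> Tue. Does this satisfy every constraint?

Invalid. V and D must be in different days.

U and K must be in different days — holds.
The deadline for K is Tue — holds.
L must fall between Tue and Wed — holds.
K must be scheduled before V — holds.
V and D must be in different days — violated.
L must come after T — holds.
V can't start before Tue — holds.
D has to finish before U starts — violated.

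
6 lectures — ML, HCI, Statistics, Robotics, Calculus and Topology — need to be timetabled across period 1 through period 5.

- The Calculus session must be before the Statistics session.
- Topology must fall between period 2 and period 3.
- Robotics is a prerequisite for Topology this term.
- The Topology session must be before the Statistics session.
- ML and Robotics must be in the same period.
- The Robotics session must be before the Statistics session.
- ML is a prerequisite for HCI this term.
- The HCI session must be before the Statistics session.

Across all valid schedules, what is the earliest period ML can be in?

ML must be in the same period as Robotics, which can't be after period 2, so ML is at most period 2.
ML at period 1 is achievable: Calculus=period 1; ML=period 1; Robotics=period 1; HCI=period 2; Topology=period 2; Statistics=period 3.

period 1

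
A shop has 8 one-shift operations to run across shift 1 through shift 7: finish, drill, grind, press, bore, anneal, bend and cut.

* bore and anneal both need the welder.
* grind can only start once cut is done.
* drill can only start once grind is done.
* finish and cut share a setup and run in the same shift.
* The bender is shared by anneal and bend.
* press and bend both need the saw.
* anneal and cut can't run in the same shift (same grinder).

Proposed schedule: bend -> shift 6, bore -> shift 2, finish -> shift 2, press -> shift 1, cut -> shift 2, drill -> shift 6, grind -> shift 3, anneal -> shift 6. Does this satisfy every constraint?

press and bend both need the saw — holds.
grind can only start once cut is done — holds.
drill can only start once grind is done — holds.
finish and cut share a setup and run in the same shift — holds.
The bender is shared by anneal and bend — violated.
bore and anneal both need the welder — holds.
anneal and cut can't run in the same shift (same grinder) — holds.

No — it violates: The bender is shared by anneal and bend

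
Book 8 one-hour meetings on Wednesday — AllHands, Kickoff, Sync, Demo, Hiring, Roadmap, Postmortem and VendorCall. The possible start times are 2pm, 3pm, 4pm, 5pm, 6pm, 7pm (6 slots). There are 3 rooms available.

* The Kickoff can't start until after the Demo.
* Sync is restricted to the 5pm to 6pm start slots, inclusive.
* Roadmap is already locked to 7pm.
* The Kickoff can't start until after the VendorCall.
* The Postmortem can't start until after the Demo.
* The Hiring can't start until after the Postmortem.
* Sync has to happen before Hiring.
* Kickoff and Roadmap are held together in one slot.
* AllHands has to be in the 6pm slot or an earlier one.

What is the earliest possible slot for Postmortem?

3pm

Precedence pushes Postmortem to at least 3pm; downstream work caps Postmortem at 6pm.
Postmortem at 3pm is achievable: VendorCall=2pm, Postmortem=3pm, Kickoff=7pm, Demo=2pm, Sync=5pm, AllHands=2pm, Hiring=6pm, Roadmap=7pm.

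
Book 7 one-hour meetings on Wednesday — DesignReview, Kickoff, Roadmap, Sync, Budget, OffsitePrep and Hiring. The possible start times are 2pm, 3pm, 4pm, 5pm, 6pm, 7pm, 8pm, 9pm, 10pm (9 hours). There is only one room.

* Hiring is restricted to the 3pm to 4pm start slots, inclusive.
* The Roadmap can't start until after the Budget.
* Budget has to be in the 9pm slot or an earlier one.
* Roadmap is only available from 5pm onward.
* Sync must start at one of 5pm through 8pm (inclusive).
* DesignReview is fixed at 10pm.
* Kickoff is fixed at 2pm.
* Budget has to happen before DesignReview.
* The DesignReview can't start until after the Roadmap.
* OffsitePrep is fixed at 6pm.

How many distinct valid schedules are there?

36

Splitting on Roadmap: it can be 5pm (4), 7pm (6), 8pm (8), 9pm (18). Listing each branch's schedules as (DesignReview, Kickoff, Sync, Budget, OffsitePrep, Hiring):
Roadmap=5pm: (10pm,2pm,7pm,3pm,6pm,4pm) (10pm,2pm,7pm,4pm,6pm,3pm) (10pm,2pm,8pm,3pm,6pm,4pm) (10pm,2pm,8pm,4pm,6pm,3pm) — 4.
Roadmap=7pm: (10pm,2pm,5pm,3pm,6pm,4pm) (10pm,2pm,5pm,4pm,6pm,3pm) (10pm,2pm,8pm,3pm,6pm,4pm) (10pm,2pm,8pm,4pm,6pm,3pm) (10pm,2pm,8pm,5pm,6pm,3pm) (10pm,2pm,8pm,5pm,6pm,4pm) — 6.
Roadmap=8pm: (10pm,2pm,5pm,3pm,6pm,4pm) (10pm,2pm,5pm,4pm,6pm,3pm) (10pm,2pm,5pm,7pm,6pm,3pm) (10pm,2pm,5pm,7pm,6pm,4pm) (10pm,2pm,7pm,3pm,6pm,4pm) (10pm,2pm,7pm,4pm,6pm,3pm) (10pm,2pm,7pm,5pm,6pm,3pm) (10pm,2pm,7pm,5pm,6pm,4pm) — 8.
Roadmap=9pm: (10pm,2pm,5pm,3pm,6pm,4pm) (10pm,2pm,5pm,4pm,6pm,3pm) (10pm,2pm,5pm,7pm,6pm,3pm) (10pm,2pm,5pm,7pm,6pm,4pm) (10pm,2pm,5pm,8pm,6pm,3pm) (10pm,2pm,5pm,8pm,6pm,4pm) (10pm,2pm,7pm,3pm,6pm,4pm) (10pm,2pm,7pm,4pm,6pm,3pm) (10pm,2pm,7pm,5pm,6pm,3pm) (10pm,2pm,7pm,5pm,6pm,4pm) (10pm,2pm,7pm,8pm,6pm,3pm) (10pm,2pm,7pm,8pm,6pm,4pm) (10pm,2pm,8pm,3pm,6pm,4pm) (10pm,2pm,8pm,4pm,6pm,3pm) (10pm,2pm,8pm,5pm,6pm,3pm) (10pm,2pm,8pm,5pm,6pm,4pm) (10pm,2pm,8pm,7pm,6pm,3pm) (10pm,2pm,8pm,7pm,6pm,4pm) — 18.
Summing: 4 + 6 + 8 + 18 = 36.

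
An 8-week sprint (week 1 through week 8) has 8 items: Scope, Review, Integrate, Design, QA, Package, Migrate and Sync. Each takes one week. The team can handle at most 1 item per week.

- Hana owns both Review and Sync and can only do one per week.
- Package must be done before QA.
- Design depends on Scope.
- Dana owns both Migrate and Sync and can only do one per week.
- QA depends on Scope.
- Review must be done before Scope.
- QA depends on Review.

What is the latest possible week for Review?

week 5

Downstream work caps Review at week 6.
Review at week 5 is achievable: Design=week 8, Migrate=week 3, QA=week 7, Package=week 1, Sync=week 4, Scope=week 6, Review=week 5, Integrate=week 2.
Nothing later works — the conflict and capacity constraints rule out every week after week 5.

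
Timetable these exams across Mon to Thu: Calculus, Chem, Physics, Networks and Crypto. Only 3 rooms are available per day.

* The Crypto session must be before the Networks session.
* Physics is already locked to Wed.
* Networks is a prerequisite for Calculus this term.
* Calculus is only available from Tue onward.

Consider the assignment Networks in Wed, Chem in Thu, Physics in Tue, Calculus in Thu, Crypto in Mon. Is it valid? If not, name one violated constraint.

No. Physics is already locked to Wed is not satisfied.

Only 3 rooms are available per day — holds.
The Crypto session must be before the Networks session — holds.
Networks is a prerequisite for Calculus this term — holds.
Calculus is only available from Tue onward — holds.
Physics is already locked to Wed — violated.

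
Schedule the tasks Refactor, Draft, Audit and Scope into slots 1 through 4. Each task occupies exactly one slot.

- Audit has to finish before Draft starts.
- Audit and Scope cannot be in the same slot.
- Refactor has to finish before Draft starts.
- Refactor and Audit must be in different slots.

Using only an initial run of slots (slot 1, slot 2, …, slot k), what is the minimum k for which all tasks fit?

The precedence chain requires at least 2 distinct slots.
Could 2 slots be enough, i.e. nothing placed later than 2? No: Draft must come after Refactor (at 1 or later) → {2}; Refactor must come before Draft (at 2 or earlier) → {1}; Audit must come before Draft (at 2 or earlier) → {1}; Audit can't share with Refactor (1) → nothing is left.
So 2 slots is not enough.
3 works (last occupied slot: 3): for example Refactor -> 1; Draft -> 3; Audit -> 2; Scope -> 1.

3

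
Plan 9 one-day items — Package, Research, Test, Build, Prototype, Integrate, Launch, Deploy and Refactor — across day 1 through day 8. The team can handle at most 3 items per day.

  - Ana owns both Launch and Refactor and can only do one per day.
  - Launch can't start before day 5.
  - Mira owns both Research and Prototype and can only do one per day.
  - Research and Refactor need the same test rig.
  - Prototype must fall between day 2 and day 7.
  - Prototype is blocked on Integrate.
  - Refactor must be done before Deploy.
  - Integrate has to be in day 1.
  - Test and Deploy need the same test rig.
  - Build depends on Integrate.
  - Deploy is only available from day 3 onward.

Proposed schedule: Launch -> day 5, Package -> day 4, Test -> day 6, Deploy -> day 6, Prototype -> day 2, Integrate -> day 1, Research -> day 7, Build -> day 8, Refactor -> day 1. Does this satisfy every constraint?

Build depends on Integrate — holds.
Mira owns both Research and Prototype and can only do one per day — holds.
Deploy is only available from day 3 onward — holds.
Ana owns both Launch and Refactor and can only do one per day — holds.
Research and Refactor need the same test rig — holds.
Test and Deploy need the same test rig — violated.
Integrate has to be in day 1 — holds.
Prototype is blocked on Integrate — holds.
Launch can't start before day 5 — holds.
Refactor must be done before Deploy — holds.
Prototype must fall between day 2 and day 7 — holds.
The team can handle at most 3 items per day — holds.

Invalid. Test and Deploy need the same test rig.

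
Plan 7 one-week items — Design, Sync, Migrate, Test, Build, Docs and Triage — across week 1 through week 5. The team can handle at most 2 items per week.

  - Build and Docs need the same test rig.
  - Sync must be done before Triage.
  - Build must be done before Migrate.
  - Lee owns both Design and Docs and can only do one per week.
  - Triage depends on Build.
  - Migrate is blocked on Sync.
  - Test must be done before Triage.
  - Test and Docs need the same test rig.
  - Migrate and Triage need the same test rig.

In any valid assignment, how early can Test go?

week 1

Downstream work caps Test at week 4.
Test at week 1 is achievable: Docs -> week 3, Design -> week 2, Test -> week 1, Triage -> week 3, Build -> week 2, Migrate -> week 4, Sync -> week 1.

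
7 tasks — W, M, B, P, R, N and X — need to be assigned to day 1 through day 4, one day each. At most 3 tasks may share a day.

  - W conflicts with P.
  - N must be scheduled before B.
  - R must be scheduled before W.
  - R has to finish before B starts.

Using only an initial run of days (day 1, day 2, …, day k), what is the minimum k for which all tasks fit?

The precedence chain requires at least 2 distinct days.
With at most 3 per day and 7 tasks, at least 3 days are needed.
3 works (last occupied day: day 3): for example N in day 1, B in day 2, P in day 3, R in day 1, W in day 2, X in day 2, M in day 1.

3 days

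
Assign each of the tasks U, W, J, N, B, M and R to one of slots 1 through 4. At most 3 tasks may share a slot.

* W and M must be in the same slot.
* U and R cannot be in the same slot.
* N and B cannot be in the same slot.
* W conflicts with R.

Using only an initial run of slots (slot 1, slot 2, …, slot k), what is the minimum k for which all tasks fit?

3 slots

With at most 3 per slot and 7 tasks, at least 3 slots are needed.
3 works (last occupied slot: 3): for example R=2, M=1, J=2, N=2, B=3, U=1, W=1.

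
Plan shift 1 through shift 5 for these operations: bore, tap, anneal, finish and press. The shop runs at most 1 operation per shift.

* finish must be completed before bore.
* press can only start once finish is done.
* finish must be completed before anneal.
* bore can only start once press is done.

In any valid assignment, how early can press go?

shift 2

Precedence pushes press to at least shift 2; downstream work caps press at shift 4.
press at shift 2 is achievable: tap -> shift 5, anneal -> shift 4, press -> shift 2, bore -> shift 3, finish -> shift 1.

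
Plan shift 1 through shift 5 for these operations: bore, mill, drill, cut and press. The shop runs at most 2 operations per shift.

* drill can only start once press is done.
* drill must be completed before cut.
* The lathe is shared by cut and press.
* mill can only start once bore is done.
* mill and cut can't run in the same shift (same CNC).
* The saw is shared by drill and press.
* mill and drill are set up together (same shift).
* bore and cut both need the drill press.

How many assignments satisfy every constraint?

20

Splitting on bore: it can be shift 1 (10), shift 2 (7), shift 3 (3). Listing each branch's schedules as (mill, drill, cut, press) by shift number:
bore=shift 1: (2,2,3,1) (2,2,4,1) (2,2,5,1) (3,3,4,1) (3,3,4,2) (3,3,5,1) (3,3,5,2) (4,4,5,1) (4,4,5,2) (4,4,5,3) — 10.
bore=shift 2: (3,3,4,1) (3,3,4,2) (3,3,5,1) (3,3,5,2) (4,4,5,1) (4,4,5,2) (4,4,5,3) — 7.
bore=shift 3: (4,4,5,1) (4,4,5,2) (4,4,5,3) — 3.
Summing: 10 + 7 + 3 = 20.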